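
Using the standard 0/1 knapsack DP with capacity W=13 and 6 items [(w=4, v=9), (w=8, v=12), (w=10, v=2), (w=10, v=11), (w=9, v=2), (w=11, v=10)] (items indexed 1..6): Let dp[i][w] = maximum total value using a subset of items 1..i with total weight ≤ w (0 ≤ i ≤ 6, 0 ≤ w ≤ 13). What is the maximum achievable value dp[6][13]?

i\w   0   1   2   3   4   5   6   7   8   9  10  11  12  13
  0   0   0   0   0   0   0   0   0   0   0   0   0   0   0
  1   0   0   0   0   9   9   9   9   9   9   9   9   9   9
  2   0   0   0   0   9   9   9   9  12  12  12  12  21  21
  3   0   0   0   0   9   9   9   9  12  12  12  12  21  21
  4   0   0   0   0   9   9   9   9  12  12  12  12  21  21
  5   0   0   0   0   9   9   9   9  12  12  12  12  21  21
  6   0   0   0   0   9   9   9   9  12  12  12  12  21  21

21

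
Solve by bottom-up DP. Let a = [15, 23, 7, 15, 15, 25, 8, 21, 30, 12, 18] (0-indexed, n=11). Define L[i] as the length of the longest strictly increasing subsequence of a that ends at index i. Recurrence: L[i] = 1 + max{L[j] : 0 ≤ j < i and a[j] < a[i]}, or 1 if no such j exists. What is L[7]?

   i    0    1    2    3    4    5    6    7    8    9   10
a[i]   15   23    7   15   15   25    8   21   30   12   18
L[i]    1    2    1    2    2    3    2    3    4    3    4

3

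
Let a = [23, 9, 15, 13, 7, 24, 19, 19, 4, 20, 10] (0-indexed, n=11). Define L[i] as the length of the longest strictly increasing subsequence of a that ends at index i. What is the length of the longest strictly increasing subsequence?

   i    0    1    2    3    4    5    6    7    8    9   10
a[i]   23    9   15   13    7   24   19   19    4   20   10
L[i]    1    1    2    2    1    3    3    3    1    4    2

4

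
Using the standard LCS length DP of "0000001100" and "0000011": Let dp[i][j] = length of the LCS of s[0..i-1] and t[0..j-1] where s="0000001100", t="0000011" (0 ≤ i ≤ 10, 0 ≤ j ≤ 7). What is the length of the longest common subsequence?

   ''  0  0  0  0  0  1  1
''  0  0  0  0  0  0  0  0
 0  0  1  1  1  1  1  1  1
 0  0  1  2  2  2  2  2  2
 0  0  1  2  3  3  3  3  3
 0  0  1  2  3  4  4  4  4
 0  0  1  2  3  4  5  5  5
 0  0  1  2  3  4  5  5  5
 1  0  1  2  3  4  5  6  6
 1  0  1  2  3  4  5  6  7
 0  0  1  2  3  4  5  6  7
 0  0  1  2  3  4  5  6  7

7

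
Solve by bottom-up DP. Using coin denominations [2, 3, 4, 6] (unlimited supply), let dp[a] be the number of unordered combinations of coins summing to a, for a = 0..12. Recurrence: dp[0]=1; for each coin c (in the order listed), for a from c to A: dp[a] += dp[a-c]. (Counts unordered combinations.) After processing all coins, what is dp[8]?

5

after  coin     0     1     2     3     4     5     6     7     8     9    10    11    12
          2     1     0     1     0     1     0     1     0     1     0     1     0     1
          3     1     0     1     1     1     1     2     1     2     2     2     2     3
          4     1     0     1     1     2     1     3     2     4     3     5     4     7
          6     1     0     1     1     2     1     4     2     5     4     7     5    11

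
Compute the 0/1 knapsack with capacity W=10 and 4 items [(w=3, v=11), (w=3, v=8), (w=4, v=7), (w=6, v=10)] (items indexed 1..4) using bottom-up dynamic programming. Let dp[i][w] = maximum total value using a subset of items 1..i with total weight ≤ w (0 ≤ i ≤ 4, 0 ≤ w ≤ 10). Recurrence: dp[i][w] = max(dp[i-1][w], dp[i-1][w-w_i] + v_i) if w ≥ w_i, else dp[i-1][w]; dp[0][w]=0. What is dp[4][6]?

19

i\w   0   1   2   3   4   5   6   7   8   9  10
  0   0   0   0   0   0   0   0   0   0   0   0
  1   0   0   0  11  11  11  11  11  11  11  11
  2   0   0   0  11  11  11  19  19  19  19  19
  3   0   0   0  11  11  11  19  19  19  19  26
  4   0   0   0  11  11  11  19  19  19  21  26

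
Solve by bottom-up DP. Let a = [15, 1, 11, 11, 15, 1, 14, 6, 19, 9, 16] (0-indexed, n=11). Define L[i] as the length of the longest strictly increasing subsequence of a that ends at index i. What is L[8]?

   i    0    1    2    3    4    5    6    7    8    9   10
a[i]   15    1   11   11   15    1   14    6   19    9   16
L[i]    1    1    2    2    3    1    3    2    4    3    4

4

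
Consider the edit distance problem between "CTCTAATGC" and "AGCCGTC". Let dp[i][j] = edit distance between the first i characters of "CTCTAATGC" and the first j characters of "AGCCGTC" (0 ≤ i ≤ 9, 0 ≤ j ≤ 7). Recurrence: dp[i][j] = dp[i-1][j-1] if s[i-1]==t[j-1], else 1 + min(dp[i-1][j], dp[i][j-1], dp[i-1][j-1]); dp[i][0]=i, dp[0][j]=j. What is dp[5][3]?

   ''  A  G  C  C  G  T  C
''  0  1  2  3  4  5  6  7
 C  1  1  2  2  3  4  5  6
 T  2  2  2  3  3  4  4  5
 C  3  3  3  2  3  4  5  4
 T  4  4  4  3  3  4  4  5
 A  5  4  5  4  4  4  5  5
 A  6  5  5  5  5  5  5  6
 T  7  6  6  6  6  6  5  6
 G  8  7  6  7  7  6  6  6
 C  9  8  7  6  7  7  7  6

4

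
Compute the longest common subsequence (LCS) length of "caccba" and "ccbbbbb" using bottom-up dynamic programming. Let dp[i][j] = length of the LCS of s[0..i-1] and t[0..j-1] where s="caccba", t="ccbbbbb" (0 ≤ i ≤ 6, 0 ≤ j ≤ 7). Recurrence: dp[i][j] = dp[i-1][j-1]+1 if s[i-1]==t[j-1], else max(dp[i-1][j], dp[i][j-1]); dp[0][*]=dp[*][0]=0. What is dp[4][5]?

   ''  c  c  b  b  b  b  b
''  0  0  0  0  0  0  0  0
 c  0  1  1  1  1  1  1  1
 a  0  1  1  1  1  1  1  1
 c  0  1  2  2  2  2  2  2
 c  0  1  2  2  2  2  2  2
 b  0  1  2  3  3  3  3  3
 a  0  1  2  3  3  3  3  3

2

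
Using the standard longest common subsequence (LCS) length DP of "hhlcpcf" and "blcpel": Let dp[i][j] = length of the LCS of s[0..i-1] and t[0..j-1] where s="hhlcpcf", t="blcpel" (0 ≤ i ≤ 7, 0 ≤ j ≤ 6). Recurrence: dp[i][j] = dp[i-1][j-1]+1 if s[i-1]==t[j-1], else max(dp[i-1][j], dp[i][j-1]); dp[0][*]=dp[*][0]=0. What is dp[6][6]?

3

   ''  b  l  c  p  e  l
''  0  0  0  0  0  0  0
 h  0  0  0  0  0  0  0
 h  0  0  0  0  0  0  0
 l  0  0  1  1  1  1  1
 c  0  0  1  2  2  2  2
 p  0  0  1  2  3  3  3
 c  0  0  1  2  3  3  3
 f  0  0  1  2  3  3  3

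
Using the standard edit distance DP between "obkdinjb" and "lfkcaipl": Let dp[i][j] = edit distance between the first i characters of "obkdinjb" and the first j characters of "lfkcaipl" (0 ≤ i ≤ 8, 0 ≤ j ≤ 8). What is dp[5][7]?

   ''  l  f  k  c  a  i  p  l
''  0  1  2  3  4  5  6  7  8
 o  1  1  2  3  4  5  6  7  8
 b  2  2  2  3  4  5  6  7  8
 k  3  3  3  2  3  4  5  6  7
 d  4  4  4  3  3  4  5  6  7
 i  5  5  5  4  4  4  4  5  6
 n  6  6  6  5  5  5  5  5  6
 j  7  7  7  6  6  6  6  6  6
 b  8  8  8  7  7  7  7  7  7

5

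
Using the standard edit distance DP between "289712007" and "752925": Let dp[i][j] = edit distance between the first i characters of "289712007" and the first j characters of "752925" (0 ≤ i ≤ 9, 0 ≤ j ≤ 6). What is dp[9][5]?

   ''  7  5  2  9  2  5
''  0  1  2  3  4  5  6
 2  1  1  2  2  3  4  5
 8  2  2  2  3  3  4  5
 9  3  3  3  3  3  4  5
 7  4  3  4  4  4  4  5
 1  5  4  4  5  5  5  5
 2  6  5  5  4  5  5  6
 0  7  6  6  5  5  6  6
 0  8  7  7  6  6  6  7
 7  9  8  8  7  7  7  7

7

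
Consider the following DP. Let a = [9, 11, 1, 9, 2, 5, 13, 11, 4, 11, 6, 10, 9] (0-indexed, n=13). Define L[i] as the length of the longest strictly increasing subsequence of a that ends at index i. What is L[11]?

5

   i    0    1    2    3    4    5    6    7    8    9   10   11   12
a[i]    9   11    1    9    2    5   13   11    4   11    6   10    9
L[i]    1    2    1    2    2    3    4    4    3    4    4    5    5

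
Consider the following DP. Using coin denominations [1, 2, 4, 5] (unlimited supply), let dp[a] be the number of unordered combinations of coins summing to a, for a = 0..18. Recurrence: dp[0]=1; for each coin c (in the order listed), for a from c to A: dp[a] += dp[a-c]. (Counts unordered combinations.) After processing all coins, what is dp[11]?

after  coin     0     1     2     3     4     5     6     7     8     9    10    11    12    13    14    15    16    17    18
          1     1     1     1     1     1     1     1     1     1     1     1     1     1     1     1     1     1     1     1
          2     1     1     2     2     3     3     4     4     5     5     6     6     7     7     8     8     9     9    10
          4     1     1     2     2     4     4     6     6     9     9    12    12    16    16    20    20    25    25    30
          5     1     1     2     2     4     5     7     8    11    13    17    19    24    27    33    37    44    49    57

19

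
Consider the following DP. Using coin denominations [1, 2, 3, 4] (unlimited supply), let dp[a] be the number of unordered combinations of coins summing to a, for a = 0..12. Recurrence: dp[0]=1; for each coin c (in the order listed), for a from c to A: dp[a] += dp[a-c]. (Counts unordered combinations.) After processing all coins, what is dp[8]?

15

after  coin     0     1     2     3     4     5     6     7     8     9    10    11    12
          1     1     1     1     1     1     1     1     1     1     1     1     1     1
          2     1     1     2     2     3     3     4     4     5     5     6     6     7
          3     1     1     2     3     4     5     7     8    10    12    14    16    19
          4     1     1     2     3     5     6     9    11    15    18    23    27    34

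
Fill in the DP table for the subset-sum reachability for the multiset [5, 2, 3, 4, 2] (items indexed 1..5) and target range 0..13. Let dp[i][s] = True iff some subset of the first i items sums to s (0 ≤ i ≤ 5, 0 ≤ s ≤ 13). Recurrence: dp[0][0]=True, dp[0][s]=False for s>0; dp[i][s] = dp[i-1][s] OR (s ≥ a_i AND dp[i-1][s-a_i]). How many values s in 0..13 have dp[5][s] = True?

13

i\s   0   1   2   3   4   5   6   7   8   9  10  11  12  13
  0   T   F   F   F   F   F   F   F   F   F   F   F   F   F
  1   T   F   F   F   F   T   F   F   F   F   F   F   F   F
  2   T   F   T   F   F   T   F   T   F   F   F   F   F   F
  3   T   F   T   T   F   T   F   T   T   F   T   F   F   F
  4   T   F   T   T   T   T   T   T   T   T   T   T   T   F
  5   T   F   T   T   T   T   T   T   T   T   T   T   T   T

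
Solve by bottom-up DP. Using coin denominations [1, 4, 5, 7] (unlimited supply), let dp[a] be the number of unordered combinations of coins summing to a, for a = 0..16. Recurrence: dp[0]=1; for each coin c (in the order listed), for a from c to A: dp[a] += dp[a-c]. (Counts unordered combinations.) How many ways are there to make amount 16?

17

after  coin     0     1     2     3     4     5     6     7     8     9    10    11    12    13    14    15    16
          1     1     1     1     1     1     1     1     1     1     1     1     1     1     1     1     1     1
          4     1     1     1     1     2     2     2     2     3     3     3     3     4     4     4     4     5
          5     1     1     1     1     2     3     3     3     4     5     6     6     7     8     9    10    11
          7     1     1     1     1     2     3     3     4     5     6     7     8    10    11    13    15    17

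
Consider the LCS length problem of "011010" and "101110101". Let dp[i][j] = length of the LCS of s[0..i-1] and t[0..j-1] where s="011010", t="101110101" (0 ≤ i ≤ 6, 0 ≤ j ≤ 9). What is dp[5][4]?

3

   ''  1  0  1  1  1  0  1  0  1
''  0  0  0  0  0  0  0  0  0  0
 0  0  0  1  1  1  1  1  1  1  1
 1  0  1  1  2  2  2  2  2  2  2
 1  0  1  1  2  3  3  3  3  3  3
 0  0  1  2  2  3  3  4  4  4  4
 1  0  1  2  3  3  4  4  5  5  5
 0  0  1  2  3  3  4  5  5  6  6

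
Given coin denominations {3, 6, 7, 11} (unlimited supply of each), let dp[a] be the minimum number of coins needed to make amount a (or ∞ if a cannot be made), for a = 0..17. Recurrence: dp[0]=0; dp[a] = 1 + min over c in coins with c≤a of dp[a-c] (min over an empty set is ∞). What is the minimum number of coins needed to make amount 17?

 a  0  1  2  3  4  5  6  7  8  9 10 11 12 13 14 15 16 17
dp  0  -  -  1  -  -  1  1  -  2  2  1  2  2  2  3  3  2
(- denotes ∞ / unreachable)

2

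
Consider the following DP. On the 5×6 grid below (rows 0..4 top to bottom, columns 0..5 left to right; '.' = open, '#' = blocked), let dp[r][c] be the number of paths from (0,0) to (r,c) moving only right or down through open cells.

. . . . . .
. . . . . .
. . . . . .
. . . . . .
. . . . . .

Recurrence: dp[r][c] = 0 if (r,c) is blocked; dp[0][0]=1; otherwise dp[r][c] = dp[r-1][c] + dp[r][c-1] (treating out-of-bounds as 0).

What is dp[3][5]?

r\c   0   1   2   3   4   5
  0   1   1   1   1   1   1
  1   1   2   3   4   5   6
  2   1   3   6  10  15  21
  3   1   4  10  20  35  56
  4   1   5  15  35  70 126

56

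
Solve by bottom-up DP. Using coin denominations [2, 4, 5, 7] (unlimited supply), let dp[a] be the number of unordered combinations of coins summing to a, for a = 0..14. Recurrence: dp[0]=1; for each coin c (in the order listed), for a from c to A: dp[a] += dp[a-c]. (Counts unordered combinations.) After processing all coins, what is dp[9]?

3

after  coin     0     1     2     3     4     5     6     7     8     9    10    11    12    13    14
          2     1     0     1     0     1     0     1     0     1     0     1     0     1     0     1
          4     1     0     1     0     2     0     2     0     3     0     3     0     4     0     4
          5     1     0     1     0     2     1     2     1     3     2     4     2     5     3     6
          7     1     0     1     0     2     1     2     2     3     3     4     4     6     5     8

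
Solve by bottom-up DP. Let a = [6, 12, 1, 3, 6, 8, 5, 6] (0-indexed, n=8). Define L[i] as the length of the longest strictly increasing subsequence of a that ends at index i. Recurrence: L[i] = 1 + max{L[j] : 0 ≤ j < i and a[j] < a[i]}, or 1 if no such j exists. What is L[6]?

   i    0    1    2    3    4    5    6    7
a[i]    6   12    1    3    6    8    5    6
L[i]    1    2    1    2    3    4    3    4

3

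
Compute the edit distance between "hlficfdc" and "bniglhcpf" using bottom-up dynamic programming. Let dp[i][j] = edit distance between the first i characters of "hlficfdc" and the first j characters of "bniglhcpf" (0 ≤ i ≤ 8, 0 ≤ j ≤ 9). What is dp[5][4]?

4

   ''  b  n  i  g  l  h  c  p  f
''  0  1  2  3  4  5  6  7  8  9
 h  1  1  2  3  4  5  5  6  7  8
 l  2  2  2  3  4  4  5  6  7  8
 f  3  3  3  3  4  5  5  6  7  7
 i  4  4  4  3  4  5  6  6  7  8
 c  5  5  5  4  4  5  6  6  7  8
 f  6  6  6  5  5  5  6  7  7  7
 d  7  7  7  6  6  6  6  7  8  8
 c  8  8  8  7  7  7  7  6  7  8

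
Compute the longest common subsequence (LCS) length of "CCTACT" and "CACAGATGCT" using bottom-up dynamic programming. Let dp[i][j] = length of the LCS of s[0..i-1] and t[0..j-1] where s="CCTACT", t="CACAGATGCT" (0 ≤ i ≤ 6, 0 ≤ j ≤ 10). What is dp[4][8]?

   ''  C  A  C  A  G  A  T  G  C  T
''  0  0  0  0  0  0  0  0  0  0  0
 C  0  1  1  1  1  1  1  1  1  1  1
 C  0  1  1  2  2  2  2  2  2  2  2
 T  0  1  1  2  2  2  2  3  3  3  3
 A  0  1  2  2  3  3  3  3  3  3  3
 C  0  1  2  3  3  3  3  3  3  4  4
 T  0  1  2  3  3  3  3  4  4  4  5

3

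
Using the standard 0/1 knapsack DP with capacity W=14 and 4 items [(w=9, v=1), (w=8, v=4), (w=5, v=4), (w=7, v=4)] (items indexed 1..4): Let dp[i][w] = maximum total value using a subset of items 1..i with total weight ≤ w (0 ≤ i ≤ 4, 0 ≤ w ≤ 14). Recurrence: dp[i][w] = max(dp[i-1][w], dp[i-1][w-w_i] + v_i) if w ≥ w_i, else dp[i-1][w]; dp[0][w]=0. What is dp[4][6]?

4

i\w   0   1   2   3   4   5   6   7   8   9  10  11  12  13  14
  0   0   0   0   0   0   0   0   0   0   0   0   0   0   0   0
  1   0   0   0   0   0   0   0   0   0   1   1   1   1   1   1
  2   0   0   0   0   0   0   0   0   4   4   4   4   4   4   4
  3   0   0   0   0   0   4   4   4   4   4   4   4   4   8   8
  4   0   0   0   0   0   4   4   4   4   4   4   4   8   8   8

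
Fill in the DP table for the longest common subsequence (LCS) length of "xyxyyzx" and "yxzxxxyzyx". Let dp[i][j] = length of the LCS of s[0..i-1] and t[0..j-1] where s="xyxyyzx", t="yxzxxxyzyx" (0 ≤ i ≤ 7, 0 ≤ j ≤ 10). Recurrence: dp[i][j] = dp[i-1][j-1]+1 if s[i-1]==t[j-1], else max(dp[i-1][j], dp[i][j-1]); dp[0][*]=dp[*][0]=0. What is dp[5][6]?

   ''  y  x  z  x  x  x  y  z  y  x
''  0  0  0  0  0  0  0  0  0  0  0
 x  0  0  1  1  1  1  1  1  1  1  1
 y  0  1  1  1  1  1  1  2  2  2  2
 x  0  1  2  2  2  2  2  2  2  2  3
 y  0  1  2  2  2  2  2  3  3  3  3
 y  0  1  2  2  2  2  2  3  3  4  4
 z  0  1  2  3  3  3  3  3  4  4  4
 x  0  1  2  3  4  4  4  4  4  4  5

2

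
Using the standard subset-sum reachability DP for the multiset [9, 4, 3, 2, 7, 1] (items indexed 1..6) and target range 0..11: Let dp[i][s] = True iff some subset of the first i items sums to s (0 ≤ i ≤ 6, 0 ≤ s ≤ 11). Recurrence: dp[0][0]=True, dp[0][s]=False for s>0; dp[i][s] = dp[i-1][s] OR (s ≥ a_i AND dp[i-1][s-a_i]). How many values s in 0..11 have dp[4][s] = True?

9

i\s   0   1   2   3   4   5   6   7   8   9  10  11
  0   T   F   F   F   F   F   F   F   F   F   F   F
  1   T   F   F   F   F   F   F   F   F   T   F   F
  2   T   F   F   F   T   F   F   F   F   T   F   F
  3   T   F   F   T   T   F   F   T   F   T   F   F
  4   T   F   T   T   T   T   T   T   F   T   F   T
  5   T   F   T   T   T   T   T   T   F   T   T   T
  6   T   T   T   T   T   T   T   T   T   T   T   T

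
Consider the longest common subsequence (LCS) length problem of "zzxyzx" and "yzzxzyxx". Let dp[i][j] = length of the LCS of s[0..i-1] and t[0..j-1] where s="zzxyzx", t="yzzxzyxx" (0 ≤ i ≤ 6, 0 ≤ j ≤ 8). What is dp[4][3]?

2

   ''  y  z  z  x  z  y  x  x
''  0  0  0  0  0  0  0  0  0
 z  0  0  1  1  1  1  1  1  1
 z  0  0  1  2  2  2  2  2  2
 x  0  0  1  2  3  3  3  3  3
 y  0  1  1  2  3  3  4  4  4
 z  0  1  2  2  3  4  4  4  4
 x  0  1  2  2  3  4  4  5  5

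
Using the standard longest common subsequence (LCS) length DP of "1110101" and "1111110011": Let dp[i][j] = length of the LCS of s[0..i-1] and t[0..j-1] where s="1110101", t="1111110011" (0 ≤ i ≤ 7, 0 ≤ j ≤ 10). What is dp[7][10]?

   ''  1  1  1  1  1  1  0  0  1  1
''  0  0  0  0  0  0  0  0  0  0  0
 1  0  1  1  1  1  1  1  1  1  1  1
 1  0  1  2  2  2  2  2  2  2  2  2
 1  0  1  2  3  3  3  3  3  3  3  3
 0  0  1  2  3  3  3  3  4  4  4  4
 1  0  1  2  3  4  4  4  4  4  5  5
 0  0  1  2  3  4  4  4  5  5  5  5
 1  0  1  2  3  4  5  5  5  5  6  6

6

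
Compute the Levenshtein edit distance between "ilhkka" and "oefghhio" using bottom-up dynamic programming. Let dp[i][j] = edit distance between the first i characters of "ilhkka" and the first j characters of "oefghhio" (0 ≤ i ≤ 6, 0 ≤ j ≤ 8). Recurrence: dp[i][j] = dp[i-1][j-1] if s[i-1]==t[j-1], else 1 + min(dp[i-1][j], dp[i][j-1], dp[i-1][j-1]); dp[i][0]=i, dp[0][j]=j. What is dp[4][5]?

5

   ''  o  e  f  g  h  h  i  o
''  0  1  2  3  4  5  6  7  8
 i  1  1  2  3  4  5  6  6  7
 l  2  2  2  3  4  5  6  7  7
 h  3  3  3  3  4  4  5  6  7
 k  4  4  4  4  4  5  5  6  7
 k  5  5  5  5  5  5  6  6  7
 a  6  6  6  6  6  6  6  7  7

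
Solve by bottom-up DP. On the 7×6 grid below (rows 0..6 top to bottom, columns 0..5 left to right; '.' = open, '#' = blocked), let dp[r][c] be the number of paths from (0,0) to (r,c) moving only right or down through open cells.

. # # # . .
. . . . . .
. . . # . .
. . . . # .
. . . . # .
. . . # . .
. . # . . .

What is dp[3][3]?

6

r\c   0   1   2   3   4   5
  0   1   0   0   0   0   0
  1   1   1   1   1   1   1
  2   1   2   3   0   1   2
  3   1   3   6   6   0   2
  4   1   4  10  16   0   2
  5   1   5  15   0   0   2
  6   1   6   0   0   0   2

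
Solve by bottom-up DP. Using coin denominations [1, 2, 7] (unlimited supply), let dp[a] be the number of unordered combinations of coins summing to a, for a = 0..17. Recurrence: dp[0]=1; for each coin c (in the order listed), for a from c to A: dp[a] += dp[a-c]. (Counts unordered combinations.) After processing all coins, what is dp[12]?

10

after  coin     0     1     2     3     4     5     6     7     8     9    10    11    12    13    14    15    16    17
          1     1     1     1     1     1     1     1     1     1     1     1     1     1     1     1     1     1     1
          2     1     1     2     2     3     3     4     4     5     5     6     6     7     7     8     8     9     9
          7     1     1     2     2     3     3     4     5     6     7     8     9    10    11    13    14    16    17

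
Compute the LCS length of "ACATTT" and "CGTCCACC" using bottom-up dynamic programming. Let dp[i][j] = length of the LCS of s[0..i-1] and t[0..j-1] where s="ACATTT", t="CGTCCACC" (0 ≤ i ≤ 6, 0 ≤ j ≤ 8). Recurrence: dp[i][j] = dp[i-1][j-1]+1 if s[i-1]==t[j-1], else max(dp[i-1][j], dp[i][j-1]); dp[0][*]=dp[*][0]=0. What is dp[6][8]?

2

   ''  C  G  T  C  C  A  C  C
''  0  0  0  0  0  0  0  0  0
 A  0  0  0  0  0  0  1  1  1
 C  0  1  1  1  1  1  1  2  2
 A  0  1  1  1  1  1  2  2  2
 T  0  1  1  2  2  2  2  2  2
 T  0  1  1  2  2  2  2  2  2
 T  0  1  1  2  2  2  2  2  2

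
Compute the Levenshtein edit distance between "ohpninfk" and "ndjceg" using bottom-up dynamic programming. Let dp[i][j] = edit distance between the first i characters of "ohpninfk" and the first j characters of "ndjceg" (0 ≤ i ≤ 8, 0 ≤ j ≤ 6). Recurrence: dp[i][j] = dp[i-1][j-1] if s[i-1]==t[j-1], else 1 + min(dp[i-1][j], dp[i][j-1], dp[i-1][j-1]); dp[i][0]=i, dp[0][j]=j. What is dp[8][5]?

7

   ''  n  d  j  c  e  g
''  0  1  2  3  4  5  6
 o  1  1  2  3  4  5  6
 h  2  2  2  3  4  5  6
 p  3  3  3  3  4  5  6
 n  4  3  4  4  4  5  6
 i  5  4  4  5  5  5  6
 n  6  5  5  5  6  6  6
 f  7  6  6  6  6  7  7
 k  8  7  7  7  7  7  8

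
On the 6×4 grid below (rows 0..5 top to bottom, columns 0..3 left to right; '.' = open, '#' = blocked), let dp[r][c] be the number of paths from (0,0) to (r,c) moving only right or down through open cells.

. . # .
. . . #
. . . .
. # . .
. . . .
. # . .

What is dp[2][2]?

r\c   0   1   2   3
  0   1   1   0   0
  1   1   2   2   0
  2   1   3   5   5
  3   1   0   5  10
  4   1   1   6  16
  5   1   0   6  22

5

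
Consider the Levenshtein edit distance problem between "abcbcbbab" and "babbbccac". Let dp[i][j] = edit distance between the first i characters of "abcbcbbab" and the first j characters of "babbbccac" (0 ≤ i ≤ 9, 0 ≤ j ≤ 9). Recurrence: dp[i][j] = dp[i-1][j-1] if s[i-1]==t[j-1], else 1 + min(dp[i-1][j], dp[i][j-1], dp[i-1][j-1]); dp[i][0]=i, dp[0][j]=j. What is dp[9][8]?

5

   ''  b  a  b  b  b  c  c  a  c
''  0  1  2  3  4  5  6  7  8  9
 a  1  1  1  2  3  4  5  6  7  8
 b  2  1  2  1  2  3  4  5  6  7
 c  3  2  2  2  2  3  3  4  5  6
 b  4  3  3  2  2  2  3  4  5  6
 c  5  4  4  3  3  3  2  3  4  5
 b  6  5  5  4  3  3  3  3  4  5
 b  7  6  6  5  4  3  4  4  4  5
 a  8  7  6  6  5  4  4  5  4  5
 b  9  8  7  6  6  5  5  5  5  5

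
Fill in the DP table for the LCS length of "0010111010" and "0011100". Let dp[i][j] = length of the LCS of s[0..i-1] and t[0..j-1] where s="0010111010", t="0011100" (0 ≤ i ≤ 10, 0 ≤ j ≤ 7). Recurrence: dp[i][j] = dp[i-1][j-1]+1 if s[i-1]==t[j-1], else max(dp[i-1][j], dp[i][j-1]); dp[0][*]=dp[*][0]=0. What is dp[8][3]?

3

   ''  0  0  1  1  1  0  0
''  0  0  0  0  0  0  0  0
 0  0  1  1  1  1  1  1  1
 0  0  1  2  2  2  2  2  2
 1  0  1  2  3  3  3  3  3
 0  0  1  2  3  3  3  4  4
 1  0  1  2  3  4  4  4  4
 1  0  1  2  3  4  5  5  5
 1  0  1  2  3  4  5  5  5
 0  0  1  2  3  4  5  6  6
 1  0  1  2  3  4  5  6  6
 0  0  1  2  3  4  5  6  7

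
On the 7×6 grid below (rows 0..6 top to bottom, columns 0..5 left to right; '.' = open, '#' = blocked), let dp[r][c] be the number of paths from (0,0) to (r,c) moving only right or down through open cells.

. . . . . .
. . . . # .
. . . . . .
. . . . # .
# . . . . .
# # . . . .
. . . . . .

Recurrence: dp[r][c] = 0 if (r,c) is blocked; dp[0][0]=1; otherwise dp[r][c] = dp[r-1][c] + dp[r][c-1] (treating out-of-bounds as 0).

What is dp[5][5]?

127

r\c   0   1   2   3   4   5
  0   1   1   1   1   1   1
  1   1   2   3   4   0   1
  2   1   3   6  10  10  11
  3   1   4  10  20   0  11
  4   0   4  14  34  34  45
  5   0   0  14  48  82 127
  6   0   0  14  62 144 271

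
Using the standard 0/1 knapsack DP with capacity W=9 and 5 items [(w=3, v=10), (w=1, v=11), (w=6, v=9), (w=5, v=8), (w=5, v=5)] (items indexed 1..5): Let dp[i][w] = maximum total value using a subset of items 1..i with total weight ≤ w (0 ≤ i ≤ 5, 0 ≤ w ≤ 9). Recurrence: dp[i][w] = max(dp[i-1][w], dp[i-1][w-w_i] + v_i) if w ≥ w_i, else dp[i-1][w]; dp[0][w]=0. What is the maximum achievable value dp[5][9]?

i\w   0   1   2   3   4   5   6   7   8   9
  0   0   0   0   0   0   0   0   0   0   0
  1   0   0   0  10  10  10  10  10  10  10
  2   0  11  11  11  21  21  21  21  21  21
  3   0  11  11  11  21  21  21  21  21  21
  4   0  11  11  11  21  21  21  21  21  29
  5   0  11  11  11  21  21  21  21  21  29

29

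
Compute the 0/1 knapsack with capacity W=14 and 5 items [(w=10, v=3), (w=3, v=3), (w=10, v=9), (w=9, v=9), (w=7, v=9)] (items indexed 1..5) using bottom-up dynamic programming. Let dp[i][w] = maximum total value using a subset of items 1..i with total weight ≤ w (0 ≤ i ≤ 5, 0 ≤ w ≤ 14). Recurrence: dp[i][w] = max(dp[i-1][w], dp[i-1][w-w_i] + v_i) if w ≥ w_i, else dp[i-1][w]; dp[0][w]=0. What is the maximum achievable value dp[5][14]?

i\w   0   1   2   3   4   5   6   7   8   9  10  11  12  13  14
  0   0   0   0   0   0   0   0   0   0   0   0   0   0   0   0
  1   0   0   0   0   0   0   0   0   0   0   3   3   3   3   3
  2   0   0   0   3   3   3   3   3   3   3   3   3   3   6   6
  3   0   0   0   3   3   3   3   3   3   3   9   9   9  12  12
  4   0   0   0   3   3   3   3   3   3   9   9   9  12  12  12
  5   0   0   0   3   3   3   3   9   9   9  12  12  12  12  12

12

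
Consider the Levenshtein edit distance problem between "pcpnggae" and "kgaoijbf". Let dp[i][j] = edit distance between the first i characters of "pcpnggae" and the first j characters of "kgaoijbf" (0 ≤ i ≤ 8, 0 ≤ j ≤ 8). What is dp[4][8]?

8

   ''  k  g  a  o  i  j  b  f
''  0  1  2  3  4  5  6  7  8
 p  1  1  2  3  4  5  6  7  8
 c  2  2  2  3  4  5  6  7  8
 p  3  3  3  3  4  5  6  7  8
 n  4  4  4  4  4  5  6  7  8
 g  5  5  4  5  5  5  6  7  8
 g  6  6  5  5  6  6  6  7  8
 a  7  7  6  5  6  7  7  7  8
 e  8  8  7  6  6  7  8  8  8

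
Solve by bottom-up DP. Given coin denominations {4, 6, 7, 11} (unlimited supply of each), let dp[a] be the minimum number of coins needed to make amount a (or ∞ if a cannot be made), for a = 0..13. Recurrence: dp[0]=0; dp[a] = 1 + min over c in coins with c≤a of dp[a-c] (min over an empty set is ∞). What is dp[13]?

 a  0  1  2  3  4  5  6  7  8  9 10 11 12 13
dp  0  -  -  -  1  -  1  1  2  -  2  1  2  2
(- denotes ∞ / unreachable)

2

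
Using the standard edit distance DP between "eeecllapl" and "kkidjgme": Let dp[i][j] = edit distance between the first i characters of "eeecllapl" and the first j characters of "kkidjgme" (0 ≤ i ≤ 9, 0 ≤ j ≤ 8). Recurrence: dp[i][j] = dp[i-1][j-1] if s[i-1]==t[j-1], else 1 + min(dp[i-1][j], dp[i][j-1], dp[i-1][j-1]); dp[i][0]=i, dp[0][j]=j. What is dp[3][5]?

5

   ''  k  k  i  d  j  g  m  e
''  0  1  2  3  4  5  6  7  8
 e  1  1  2  3  4  5  6  7  7
 e  2  2  2  3  4  5  6  7  7
 e  3  3  3  3  4  5  6  7  7
 c  4  4  4  4  4  5  6  7  8
 l  5  5  5  5  5  5  6  7  8
 l  6  6  6  6  6  6  6  7  8
 a  7  7  7  7  7  7  7  7  8
 p  8  8  8  8  8  8  8  8  8
 l  9  9  9  9  9  9  9  9  9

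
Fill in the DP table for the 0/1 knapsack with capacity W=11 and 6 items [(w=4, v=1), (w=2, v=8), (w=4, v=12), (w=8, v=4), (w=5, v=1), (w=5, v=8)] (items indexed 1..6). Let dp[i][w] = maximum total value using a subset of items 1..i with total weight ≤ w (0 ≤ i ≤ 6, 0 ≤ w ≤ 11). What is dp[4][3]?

i\w   0   1   2   3   4   5   6   7   8   9  10  11
  0   0   0   0   0   0   0   0   0   0   0   0   0
  1   0   0   0   0   1   1   1   1   1   1   1   1
  2   0   0   8   8   8   8   9   9   9   9   9   9
  3   0   0   8   8  12  12  20  20  20  20  21  21
  4   0   0   8   8  12  12  20  20  20  20  21  21
  5   0   0   8   8  12  12  20  20  20  20  21  21
  6   0   0   8   8  12  12  20  20  20  20  21  28

8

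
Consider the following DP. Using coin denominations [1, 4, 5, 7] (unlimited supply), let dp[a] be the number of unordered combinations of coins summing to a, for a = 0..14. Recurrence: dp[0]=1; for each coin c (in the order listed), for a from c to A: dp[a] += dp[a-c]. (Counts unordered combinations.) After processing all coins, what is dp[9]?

6

after  coin     0     1     2     3     4     5     6     7     8     9    10    11    12    13    14
          1     1     1     1     1     1     1     1     1     1     1     1     1     1     1     1
          4     1     1     1     1     2     2     2     2     3     3     3     3     4     4     4
          5     1     1     1     1     2     3     3     3     4     5     6     6     7     8     9
          7     1     1     1     1     2     3     3     4     5     6     7     8    10    11    13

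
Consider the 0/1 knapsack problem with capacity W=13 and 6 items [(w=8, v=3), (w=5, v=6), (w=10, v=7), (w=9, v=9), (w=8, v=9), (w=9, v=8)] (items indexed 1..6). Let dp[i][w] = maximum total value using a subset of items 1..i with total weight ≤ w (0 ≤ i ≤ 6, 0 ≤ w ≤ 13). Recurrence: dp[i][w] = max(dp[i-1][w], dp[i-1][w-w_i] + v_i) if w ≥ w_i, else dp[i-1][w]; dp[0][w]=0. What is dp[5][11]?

9

i\w   0   1   2   3   4   5   6   7   8   9  10  11  12  13
  0   0   0   0   0   0   0   0   0   0   0   0   0   0   0
  1   0   0   0   0   0   0   0   0   3   3   3   3   3   3
  2   0   0   0   0   0   6   6   6   6   6   6   6   6   9
  3   0   0   0   0   0   6   6   6   6   6   7   7   7   9
  4   0   0   0   0   0   6   6   6   6   9   9   9   9   9
  5   0   0   0   0   0   6   6   6   9   9   9   9   9  15
  6   0   0   0   0   0   6   6   6   9   9   9   9   9  15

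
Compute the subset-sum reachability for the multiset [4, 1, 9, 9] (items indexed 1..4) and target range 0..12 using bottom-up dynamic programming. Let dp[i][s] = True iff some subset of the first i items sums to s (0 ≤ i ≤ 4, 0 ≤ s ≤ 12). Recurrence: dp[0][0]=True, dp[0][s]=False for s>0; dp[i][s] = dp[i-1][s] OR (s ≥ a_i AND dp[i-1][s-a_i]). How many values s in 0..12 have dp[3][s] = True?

6

i\s   0   1   2   3   4   5   6   7   8   9  10  11  12
  0   T   F   F   F   F   F   F   F   F   F   F   F   F
  1   T   F   F   F   T   F   F   F   F   F   F   F   F
  2   T   T   F   F   T   T   F   F   F   F   F   F   F
  3   T   T   F   F   T   T   F   F   F   T   T   F   F
  4   T   T   F   F   T   T   F   F   F   T   T   F   F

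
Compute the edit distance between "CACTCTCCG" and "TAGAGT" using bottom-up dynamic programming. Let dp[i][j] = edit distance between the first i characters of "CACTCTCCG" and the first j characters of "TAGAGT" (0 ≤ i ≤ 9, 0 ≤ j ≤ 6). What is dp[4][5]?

4

   ''  T  A  G  A  G  T
''  0  1  2  3  4  5  6
 C  1  1  2  3  4  5  6
 A  2  2  1  2  3  4  5
 C  3  3  2  2  3  4  5
 T  4  3  3  3  3  4  4
 C  5  4  4  4  4  4  5
 T  6  5  5  5  5  5  4
 C  7  6  6  6  6  6  5
 C  8  7  7  7  7  7  6
 G  9  8  8  7  8  7  7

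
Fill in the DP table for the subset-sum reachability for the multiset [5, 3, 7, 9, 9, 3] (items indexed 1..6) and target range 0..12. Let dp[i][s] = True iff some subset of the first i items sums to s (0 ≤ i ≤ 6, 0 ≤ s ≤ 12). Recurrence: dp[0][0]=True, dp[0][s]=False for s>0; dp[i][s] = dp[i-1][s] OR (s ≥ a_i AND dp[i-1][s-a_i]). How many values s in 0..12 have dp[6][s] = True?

10

i\s   0   1   2   3   4   5   6   7   8   9  10  11  12
  0   T   F   F   F   F   F   F   F   F   F   F   F   F
  1   T   F   F   F   F   T   F   F   F   F   F   F   F
  2   T   F   F   T   F   T   F   F   T   F   F   F   F
  3   T   F   F   T   F   T   F   T   T   F   T   F   T
  4   T   F   F   T   F   T   F   T   T   T   T   F   T
  5   T   F   F   T   F   T   F   T   T   T   T   F   T
  6   T   F   F   T   F   T   T   T   T   T   T   T   T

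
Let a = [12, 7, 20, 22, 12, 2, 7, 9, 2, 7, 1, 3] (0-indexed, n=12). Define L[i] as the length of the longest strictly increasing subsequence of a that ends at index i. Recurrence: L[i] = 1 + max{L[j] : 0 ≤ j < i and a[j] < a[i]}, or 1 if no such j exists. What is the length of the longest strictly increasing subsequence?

   i    0    1    2    3    4    5    6    7    8    9   10   11
a[i]   12    7   20   22   12    2    7    9    2    7    1    3
L[i]    1    1    2    3    2    1    2    3    1    2    1    2

3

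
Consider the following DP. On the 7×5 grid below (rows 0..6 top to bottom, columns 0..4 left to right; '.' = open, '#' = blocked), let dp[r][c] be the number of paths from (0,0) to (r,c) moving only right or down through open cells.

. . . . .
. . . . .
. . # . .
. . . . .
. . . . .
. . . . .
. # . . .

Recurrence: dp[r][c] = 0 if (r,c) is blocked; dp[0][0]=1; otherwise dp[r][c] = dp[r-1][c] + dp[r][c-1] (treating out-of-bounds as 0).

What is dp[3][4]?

r\c   0   1   2   3   4
  0   1   1   1   1   1
  1   1   2   3   4   5
  2   1   3   0   4   9
  3   1   4   4   8  17
  4   1   5   9  17  34
  5   1   6  15  32  66
  6   1   0  15  47 113

17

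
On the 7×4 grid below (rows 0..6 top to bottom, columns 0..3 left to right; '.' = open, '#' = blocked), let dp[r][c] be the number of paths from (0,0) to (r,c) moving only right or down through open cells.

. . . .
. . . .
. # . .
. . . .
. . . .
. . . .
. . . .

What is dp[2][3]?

7

r\c   0   1   2   3
  0   1   1   1   1
  1   1   2   3   4
  2   1   0   3   7
  3   1   1   4  11
  4   1   2   6  17
  5   1   3   9  26
  6   1   4  13  39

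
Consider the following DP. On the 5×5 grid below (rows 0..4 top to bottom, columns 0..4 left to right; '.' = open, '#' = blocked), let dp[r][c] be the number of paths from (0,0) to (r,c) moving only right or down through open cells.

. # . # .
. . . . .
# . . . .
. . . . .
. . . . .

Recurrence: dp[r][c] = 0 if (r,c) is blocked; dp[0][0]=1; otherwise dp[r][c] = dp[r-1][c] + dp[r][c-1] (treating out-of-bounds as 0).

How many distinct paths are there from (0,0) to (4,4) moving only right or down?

20

r\c   0   1   2   3   4
  0   1   0   0   0   0
  1   1   1   1   1   1
  2   0   1   2   3   4
  3   0   1   3   6  10
  4   0   1   4  10  20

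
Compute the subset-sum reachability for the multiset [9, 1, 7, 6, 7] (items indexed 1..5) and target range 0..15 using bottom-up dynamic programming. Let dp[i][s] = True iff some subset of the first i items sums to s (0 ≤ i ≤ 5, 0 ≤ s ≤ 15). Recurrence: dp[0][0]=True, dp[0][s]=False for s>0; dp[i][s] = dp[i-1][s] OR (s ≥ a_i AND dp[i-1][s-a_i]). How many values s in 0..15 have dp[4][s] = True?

10

i\s   0   1   2   3   4   5   6   7   8   9  10  11  12  13  14  15
  0   T   F   F   F   F   F   F   F   F   F   F   F   F   F   F   F
  1   T   F   F   F   F   F   F   F   F   T   F   F   F   F   F   F
  2   T   T   F   F   F   F   F   F   F   T   T   F   F   F   F   F
  3   T   T   F   F   F   F   F   T   T   T   T   F   F   F   F   F
  4   T   T   F   F   F   F   T   T   T   T   T   F   F   T   T   T
  5   T   T   F   F   F   F   T   T   T   T   T   F   F   T   T   T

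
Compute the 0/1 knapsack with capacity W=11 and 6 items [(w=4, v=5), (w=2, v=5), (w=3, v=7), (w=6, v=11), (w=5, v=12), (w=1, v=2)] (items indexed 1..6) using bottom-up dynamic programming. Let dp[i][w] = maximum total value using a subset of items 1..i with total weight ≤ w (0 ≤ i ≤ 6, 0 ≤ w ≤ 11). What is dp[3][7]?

12

i\w   0   1   2   3   4   5   6   7   8   9  10  11
  0   0   0   0   0   0   0   0   0   0   0   0   0
  1   0   0   0   0   5   5   5   5   5   5   5   5
  2   0   0   5   5   5   5  10  10  10  10  10  10
  3   0   0   5   7   7  12  12  12  12  17  17  17
  4   0   0   5   7   7  12  12  12  16  18  18  23
  5   0   0   5   7   7  12  12  17  19  19  24  24
  6   0   2   5   7   9  12  14  17  19  21  24  26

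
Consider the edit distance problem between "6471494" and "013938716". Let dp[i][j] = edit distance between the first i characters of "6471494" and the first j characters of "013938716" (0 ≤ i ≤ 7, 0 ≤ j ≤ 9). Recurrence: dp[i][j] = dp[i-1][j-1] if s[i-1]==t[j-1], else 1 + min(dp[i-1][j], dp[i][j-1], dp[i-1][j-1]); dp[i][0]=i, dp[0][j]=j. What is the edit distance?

9

   ''  0  1  3  9  3  8  7  1  6
''  0  1  2  3  4  5  6  7  8  9
 6  1  1  2  3  4  5  6  7  8  8
 4  2  2  2  3  4  5  6  7  8  9
 7  3  3  3  3  4  5  6  6  7  8
 1  4  4  3  4  4  5  6  7  6  7
 4  5  5  4  4  5  5  6  7  7  7
 9  6  6  5  5  4  5  6  7  8  8
 4  7  7  6  6  5  5  6  7  8  9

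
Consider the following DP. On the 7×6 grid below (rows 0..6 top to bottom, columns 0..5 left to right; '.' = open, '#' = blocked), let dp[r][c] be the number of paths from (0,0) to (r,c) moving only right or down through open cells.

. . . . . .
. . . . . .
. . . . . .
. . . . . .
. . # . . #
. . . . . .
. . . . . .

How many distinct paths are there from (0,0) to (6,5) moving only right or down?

201

r\c   0   1   2   3   4   5
  0   1   1   1   1   1   1
  1   1   2   3   4   5   6
  2   1   3   6  10  15  21
  3   1   4  10  20  35  56
  4   1   5   0  20  55   0
  5   1   6   6  26  81  81
  6   1   7  13  39 120 201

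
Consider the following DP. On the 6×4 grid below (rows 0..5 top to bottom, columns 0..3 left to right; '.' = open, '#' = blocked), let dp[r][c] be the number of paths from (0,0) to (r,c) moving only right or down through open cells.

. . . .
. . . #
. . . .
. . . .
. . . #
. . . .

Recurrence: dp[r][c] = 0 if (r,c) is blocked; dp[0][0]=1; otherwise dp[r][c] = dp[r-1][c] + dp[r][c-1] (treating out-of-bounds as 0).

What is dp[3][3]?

16

r\c   0   1   2   3
  0   1   1   1   1
  1   1   2   3   0
  2   1   3   6   6
  3   1   4  10  16
  4   1   5  15   0
  5   1   6  21  21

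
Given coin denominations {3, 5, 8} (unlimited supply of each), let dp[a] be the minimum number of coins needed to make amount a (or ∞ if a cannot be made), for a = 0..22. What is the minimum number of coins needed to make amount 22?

 a  0  1  2  3  4  5  6  7  8  9 10 11 12 13 14 15 16 17 18 19 20 21 22
dp  0  -  -  1  -  1  2  -  1  3  2  2  4  2  3  3  2  4  3  3  4  3  4
(- denotes ∞ / unreachable)

4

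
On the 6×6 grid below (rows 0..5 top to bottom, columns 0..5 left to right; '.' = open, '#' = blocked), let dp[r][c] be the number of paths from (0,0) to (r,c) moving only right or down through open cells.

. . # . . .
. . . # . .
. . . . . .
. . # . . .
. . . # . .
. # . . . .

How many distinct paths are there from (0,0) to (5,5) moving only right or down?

40

r\c   0   1   2   3   4   5
  0   1   1   0   0   0   0
  1   1   2   2   0   0   0
  2   1   3   5   5   5   5
  3   1   4   0   5  10  15
  4   1   5   5   0  10  25
  5   1   0   5   5  15  40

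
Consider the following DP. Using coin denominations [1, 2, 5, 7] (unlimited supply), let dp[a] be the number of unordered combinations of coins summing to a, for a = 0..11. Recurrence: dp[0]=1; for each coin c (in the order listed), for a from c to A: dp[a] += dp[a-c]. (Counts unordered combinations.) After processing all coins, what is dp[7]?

7

after  coin     0     1     2     3     4     5     6     7     8     9    10    11
          1     1     1     1     1     1     1     1     1     1     1     1     1
          2     1     1     2     2     3     3     4     4     5     5     6     6
          5     1     1     2     2     3     4     5     6     7     8    10    11
          7     1     1     2     2     3     4     5     7     8    10    12    14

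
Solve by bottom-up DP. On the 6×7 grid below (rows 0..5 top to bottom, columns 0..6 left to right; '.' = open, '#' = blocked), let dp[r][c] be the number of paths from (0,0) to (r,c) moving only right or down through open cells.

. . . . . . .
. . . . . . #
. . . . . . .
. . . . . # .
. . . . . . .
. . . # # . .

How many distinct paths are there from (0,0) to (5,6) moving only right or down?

r\c   0   1   2   3   4   5   6
  0   1   1   1   1   1   1   1
  1   1   2   3   4   5   6   0
  2   1   3   6  10  15  21  21
  3   1   4  10  20  35   0  21
  4   1   5  15  35  70  70  91
  5   1   6  21   0   0  70 161

161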